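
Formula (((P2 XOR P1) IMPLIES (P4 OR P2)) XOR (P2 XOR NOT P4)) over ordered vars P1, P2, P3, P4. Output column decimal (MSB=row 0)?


Formula: (((P2 XOR P1) IMPLIES (P4 OR P2)) XOR (P2 XOR NOT P4)) over P1, P2, P3, P4 (16 rows)
Evaluate each row (bits = P1,P2,P3,P4, MSB first):
  row 0 [0000]: (((0 XOR 0) IMPLIES (0 OR 0)) XOR (0 XOR NOT 0)) -> 0
  row 1 [0001]: (((0 XOR 0) IMPLIES (1 OR 0)) XOR (0 XOR NOT 1)) -> 1
  row 2 [0010]: (((0 XOR 0) IMPLIES (0 OR 0)) XOR (0 XOR NOT 0)) -> 0
  row 3 [0011]: (((0 XOR 0) IMPLIES (1 OR 0)) XOR (0 XOR NOT 1)) -> 1
  row 4 [0100]: (((1 XOR 0) IMPLIES (0 OR 1)) XOR (1 XOR NOT 0)) -> 1
  row 5 [0101]: (((1 XOR 0) IMPLIES (1 OR 1)) XOR (1 XOR NOT 1)) -> 0
  row 6 [0110]: (((1 XOR 0) IMPLIES (0 OR 1)) XOR (1 XOR NOT 0)) -> 1
  row 7 [0111]: (((1 XOR 0) IMPLIES (1 OR 1)) XOR (1 XOR NOT 1)) -> 0
  row 8 [1000]: (((0 XOR 1) IMPLIES (0 OR 0)) XOR (0 XOR NOT 0)) -> 1
  row 9 [1001]: (((0 XOR 1) IMPLIES (1 OR 0)) XOR (0 XOR NOT 1)) -> 1
  row 10 [1010]: (((0 XOR 1) IMPLIES (0 OR 0)) XOR (0 XOR NOT 0)) -> 1
  row 11 [1011]: (((0 XOR 1) IMPLIES (1 OR 0)) XOR (0 XOR NOT 1)) -> 1
  row 12 [1100]: (((1 XOR 1) IMPLIES (0 OR 1)) XOR (1 XOR NOT 0)) -> 1
  row 13 [1101]: (((1 XOR 1) IMPLIES (1 OR 1)) XOR (1 XOR NOT 1)) -> 0
  row 14 [1110]: (((1 XOR 1) IMPLIES (0 OR 1)) XOR (1 XOR NOT 0)) -> 1
  row 15 [1111]: (((1 XOR 1) IMPLIES (1 OR 1)) XOR (1 XOR NOT 1)) -> 0
Full result column, 4 rows per line (P1,P2 fixed per line; P3,P4 runs 00..11 left to right):
  rows 0-3 [P1,P2=00]: 0101  = hex 5
  rows 4-7 [P1,P2=01]: 1010  = hex A
  rows 8-11 [P1,P2=10]: 1111  = hex F
  rows 12-15 [P1,P2=11]: 1010  = hex A
Output column (row 0 .. row 15) = 0101101011111010
Output column grouped in 4s = 0101 1010 1111 1010 = 0x5AFA
Convert to decimal digit by digit (value = value*16 + digit):
  5 -> 5
  5*16 + 10 (A) = 90
  90*16 + 15 (F) = 1455
  1455*16 + 10 (A) = 23290
Decimal = 23290

23290


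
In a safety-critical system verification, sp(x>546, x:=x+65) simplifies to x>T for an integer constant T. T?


Formula: sp(P, x:=E) = exists old_x. (x = E[old_x/x]) AND P[old_x/x] (old_x is the value of x before the assignment; eliminate old_x by solving x = E[old_x/x] for old_x)
Step 1: Precondition P: x>546, i.e. old_x > 546
Step 2: Assignment gives x = old_x + 65, so old_x = x - 65
Step 3: Substitute into P: x - 65 > 546
Step 4: Simplify: x > 546+65 = 611

611


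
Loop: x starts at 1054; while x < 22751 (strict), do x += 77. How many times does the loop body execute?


Step 1: x goes from 1054 toward 22751 by 77; the body runs while x<22751, so iterations = ceil((bound-start)/step)
Step 2: Distance=21697
Step 3: ceil(21697/77)=282

282


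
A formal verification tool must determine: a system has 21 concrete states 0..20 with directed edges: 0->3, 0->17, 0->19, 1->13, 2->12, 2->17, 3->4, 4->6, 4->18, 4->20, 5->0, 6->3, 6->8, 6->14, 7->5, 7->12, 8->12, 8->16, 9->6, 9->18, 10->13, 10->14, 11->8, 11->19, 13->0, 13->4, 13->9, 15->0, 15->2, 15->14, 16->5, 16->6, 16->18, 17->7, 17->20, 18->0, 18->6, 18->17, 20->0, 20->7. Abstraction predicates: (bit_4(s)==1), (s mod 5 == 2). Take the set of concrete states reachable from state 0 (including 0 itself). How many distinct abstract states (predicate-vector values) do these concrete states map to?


BFS from 0:
Concrete reachable: {0, 3, 4, 5, 6, 7, 8, 12, 14, 16, 17, 18, 19, 20}
Abstract via predicates (bit_4(s)==1), (s mod 5 == 2):
  (0,0) <- {0, 3, 4, 5, 6, 8, 14}
  (0,1) <- {7, 12}
  (1,0) <- {16, 18, 19, 20}
  (1,1) <- {17}
Distinct abstract states = 4

4


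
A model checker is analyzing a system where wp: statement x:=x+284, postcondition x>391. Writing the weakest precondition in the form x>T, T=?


Formula: wp(x:=E, P) = P[E/x] (substitute E for x in postcondition)
Step 1: Postcondition: x>391
Step 2: Substitute x+284 for x: x+284>391
Step 3: Solve for x: x > 391-284 = 107

107


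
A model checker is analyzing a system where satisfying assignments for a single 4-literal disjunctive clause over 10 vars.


Step 1: Total=2^10=1024
Step 2: Unsat when all 4 false: 2^6=64
Step 3: Sat=1024-64=960

960


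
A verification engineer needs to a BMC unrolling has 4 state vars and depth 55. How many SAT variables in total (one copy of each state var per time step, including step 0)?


BMC unrolls to depth k, creating one copy of each state var for steps 0..k.
Step count = 55 + 1 = 56 (steps 0 through 55)
Vars per step = 4
Total = 4 * 56 = 224

224


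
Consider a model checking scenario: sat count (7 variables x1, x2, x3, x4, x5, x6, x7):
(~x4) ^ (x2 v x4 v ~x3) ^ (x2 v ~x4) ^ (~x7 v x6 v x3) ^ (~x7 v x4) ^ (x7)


CNF with 6 clauses over 7 vars (128 assignments).
An assignment satisfies CNF iff every clause has >=1 true literal.
Check each row (bits = x1,x2,x3,x4,x5,x6,x7; clause T/F shown):
  row 0 [0000000]: clauses=TTTTTF -> 0
  row 1 [0000001]: clauses=TTTFFT -> 0
  row 2 [0000010]: clauses=TTTTTF -> 0
  row 3 [0000011]: clauses=TTTTFT -> 0
  row 4 [0000100]: clauses=TTTTTF -> 0
  (every remaining row is evaluated the same way; all 128 results are listed next)
Full result column, 8 rows per line (x1,x2,x3,x4 fixed per line; x5,x6,x7 runs 000..111 left to right):
  rows 0-7 [x1,x2,x3,x4=0000]: 00000000  (ones: 0)
  rows 8-15 [x1,x2,x3,x4=0001]: 00000000  (ones: 0)
  rows 16-23 [x1,x2,x3,x4=0010]: 00000000  (ones: 0)
  rows 24-31 [x1,x2,x3,x4=0011]: 00000000  (ones: 0)
  rows 32-39 [x1,x2,x3,x4=0100]: 00000000  (ones: 0)
  rows 40-47 [x1,x2,x3,x4=0101]: 00000000  (ones: 0)
  rows 48-55 [x1,x2,x3,x4=0110]: 00000000  (ones: 0)
  rows 56-63 [x1,x2,x3,x4=0111]: 00000000  (ones: 0)
  rows 64-71 [x1,x2,x3,x4=1000]: 00000000  (ones: 0)
  rows 72-79 [x1,x2,x3,x4=1001]: 00000000  (ones: 0)
  rows 80-87 [x1,x2,x3,x4=1010]: 00000000  (ones: 0)
  rows 88-95 [x1,x2,x3,x4=1011]: 00000000  (ones: 0)
  rows 96-103 [x1,x2,x3,x4=1100]: 00000000  (ones: 0)
  rows 104-111 [x1,x2,x3,x4=1101]: 00000000  (ones: 0)
  rows 112-119 [x1,x2,x3,x4=1110]: 00000000  (ones: 0)
  rows 120-127 [x1,x2,x3,x4=1111]: 00000000  (ones: 0)
Satisfying assignments = 0+0+0+0+0+0+0+0+0+0+0+0+0+0+0+0 = 0

0


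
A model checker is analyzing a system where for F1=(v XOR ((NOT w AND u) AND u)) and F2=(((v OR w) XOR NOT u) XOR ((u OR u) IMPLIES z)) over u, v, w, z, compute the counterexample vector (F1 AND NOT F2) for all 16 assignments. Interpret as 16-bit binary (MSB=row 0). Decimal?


F1 = (v XOR ((NOT w AND u) AND u))
F2 = (((v OR w) XOR NOT u) XOR ((u OR u) IMPLIES z))
Counterexample to F1=>F2 is where F1=1 and F2=0.
Evaluate each row (bits = u,v,w,z, MSB first):
  row 0 [0000]: F1=0 F2=0 -> F1&~F2 -> 0
  row 1 [0001]: F1=0 F2=0 -> F1&~F2 -> 0
  row 2 [0010]: F1=0 F2=1 -> F1&~F2 -> 0
  row 3 [0011]: F1=0 F2=1 -> F1&~F2 -> 0
  row 4 [0100]: F1=1 F2=1 -> F1&~F2 -> 0
  row 5 [0101]: F1=1 F2=1 -> F1&~F2 -> 0
  row 6 [0110]: F1=1 F2=1 -> F1&~F2 -> 0
  row 7 [0111]: F1=1 F2=1 -> F1&~F2 -> 0
  row 8 [1000]: F1=1 F2=0 -> F1&~F2 -> 1
  row 9 [1001]: F1=1 F2=1 -> F1&~F2 -> 0
  row 10 [1010]: F1=0 F2=1 -> F1&~F2 -> 0
  row 11 [1011]: F1=0 F2=0 -> F1&~F2 -> 0
  row 12 [1100]: F1=0 F2=1 -> F1&~F2 -> 0
  row 13 [1101]: F1=0 F2=0 -> F1&~F2 -> 0
  row 14 [1110]: F1=1 F2=1 -> F1&~F2 -> 0
  row 15 [1111]: F1=1 F2=0 -> F1&~F2 -> 1
Full result column, 4 rows per line (u,v fixed per line; w,z runs 00..11 left to right):
  rows 0-3 [u,v=00]: 0000  = hex 0
  rows 4-7 [u,v=01]: 0000  = hex 0
  rows 8-11 [u,v=10]: 1000  = hex 8
  rows 12-15 [u,v=11]: 0001  = hex 1
Counterexample vector (row 0 .. row 15) = 0000000010000001
Output column grouped in 4s = 0000 0000 1000 0001 = 0x0081
Convert to decimal digit by digit (value = value*16 + digit):
  0 -> 0
  0*16 + 0 = 0
  0*16 + 8 = 8
  8*16 + 1 = 129
Decimal = 129

129


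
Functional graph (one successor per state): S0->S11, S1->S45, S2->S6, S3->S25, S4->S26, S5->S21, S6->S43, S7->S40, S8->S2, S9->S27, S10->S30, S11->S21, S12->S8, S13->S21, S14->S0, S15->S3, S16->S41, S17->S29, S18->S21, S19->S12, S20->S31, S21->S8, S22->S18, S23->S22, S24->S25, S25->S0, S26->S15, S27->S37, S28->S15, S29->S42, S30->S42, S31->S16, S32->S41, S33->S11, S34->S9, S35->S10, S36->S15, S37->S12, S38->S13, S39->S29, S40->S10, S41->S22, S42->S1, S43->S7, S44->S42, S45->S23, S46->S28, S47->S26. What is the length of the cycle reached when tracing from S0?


Trace from S0 until a state repeats:
  S0 -> S11 -> S21 -> S8 -> S2 -> S6 -> S43 -> S7 -> S40 -> S10 -> S30 -> S42 -> S1 -> S45 -> S23 -> S22 -> S18 -> S21
S21 first seen at step 2, revisited at step 17.
Cycle length = 17 - 2 = 15

15


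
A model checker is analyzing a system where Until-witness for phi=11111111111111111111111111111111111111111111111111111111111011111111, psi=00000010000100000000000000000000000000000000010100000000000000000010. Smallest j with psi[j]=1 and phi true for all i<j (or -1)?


(phi U psi) at 0: need smallest j with psi[j]=1 and phi[i]=1 for all i in [0,j).
Scan from step 0:
  step 0: phi=1, psi=0 -> continue
  step 1: phi=1, psi=0 -> continue
  step 2: phi=1, psi=0 -> continue
  step 3: phi=1, psi=0 -> continue
  step 6: psi=1 and phi held for [0,6) -> witness found
Witness step = 6

6


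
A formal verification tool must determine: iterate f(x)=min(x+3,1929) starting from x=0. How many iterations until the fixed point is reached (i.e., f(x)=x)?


Step 1: x=0, cap=1929, increment=3
Step 2: x grows by 3 each step until capped at 1929; fixed point is x=1929
Step 3: iterations = ceil(1929/3) = 643

643


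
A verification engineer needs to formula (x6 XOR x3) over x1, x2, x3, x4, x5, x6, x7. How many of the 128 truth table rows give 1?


Formula: (x6 XOR x3) over 7 vars (128 rows)
Evaluate each row (x1, x2, x3, x4, x5, x6, x7 as bits, MSB first):
  row 0 [0000000]: (0 XOR 0) -> 0
  row 1 [0000001]: (0 XOR 0) -> 0
  row 2 [0000010]: (1 XOR 0) -> 1
  row 3 [0000011]: (1 XOR 0) -> 1
  row 4 [0000100]: (0 XOR 0) -> 0
  (every remaining row is evaluated the same way; all 128 results are listed next)
Full result column, 8 rows per line (x1,x2,x3,x4 fixed per line; x5,x6,x7 runs 000..111 left to right):
  rows 0-7 [x1,x2,x3,x4=0000]: 00110011  (ones: 4)
  rows 8-15 [x1,x2,x3,x4=0001]: 00110011  (ones: 4)
  rows 16-23 [x1,x2,x3,x4=0010]: 11001100  (ones: 4)
  rows 24-31 [x1,x2,x3,x4=0011]: 11001100  (ones: 4)
  rows 32-39 [x1,x2,x3,x4=0100]: 00110011  (ones: 4)
  rows 40-47 [x1,x2,x3,x4=0101]: 00110011  (ones: 4)
  rows 48-55 [x1,x2,x3,x4=0110]: 11001100  (ones: 4)
  rows 56-63 [x1,x2,x3,x4=0111]: 11001100  (ones: 4)
  rows 64-71 [x1,x2,x3,x4=1000]: 00110011  (ones: 4)
  rows 72-79 [x1,x2,x3,x4=1001]: 00110011  (ones: 4)
  rows 80-87 [x1,x2,x3,x4=1010]: 11001100  (ones: 4)
  rows 88-95 [x1,x2,x3,x4=1011]: 11001100  (ones: 4)
  rows 96-103 [x1,x2,x3,x4=1100]: 00110011  (ones: 4)
  rows 104-111 [x1,x2,x3,x4=1101]: 00110011  (ones: 4)
  rows 112-119 [x1,x2,x3,x4=1110]: 11001100  (ones: 4)
  rows 120-127 [x1,x2,x3,x4=1111]: 11001100  (ones: 4)
Count of 1-rows = 4+4+4+4+4+4+4+4+4+4+4+4+4+4+4+4 = 64

64


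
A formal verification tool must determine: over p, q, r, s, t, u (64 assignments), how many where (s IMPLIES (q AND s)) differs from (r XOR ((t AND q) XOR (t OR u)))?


F1 = (s IMPLIES (q AND s))
F2 = (r XOR ((t AND q) XOR (t OR u)))
Evaluate both on each of 64 rows (bits = p,q,r,s,t,u):
  row 0 [000000]: F1=1 F2=0 (differ) -> 1
  row 1 [000001]: F1=1 F2=1 -> 0
  row 2 [000010]: F1=1 F2=1 -> 0
  row 3 [000011]: F1=1 F2=1 -> 0
  row 4 [000100]: F1=0 F2=0 -> 0
  (every remaining row is evaluated the same way; all 64 results are listed next)
Full result column, 8 rows per line (p,q,r fixed per line; s,t,u runs 000..111 left to right):
  rows 0-7 [p,q,r=000]: 10000111  (ones: 4)
  rows 8-15 [p,q,r=001]: 01111000  (ones: 4)
  rows 16-23 [p,q,r=010]: 10111011  (ones: 6)
  rows 24-31 [p,q,r=011]: 01000100  (ones: 2)
  rows 32-39 [p,q,r=100]: 10000111  (ones: 4)
  rows 40-47 [p,q,r=101]: 01111000  (ones: 4)
  rows 48-55 [p,q,r=110]: 10111011  (ones: 6)
  rows 56-63 [p,q,r=111]: 01000100  (ones: 2)
Disagreements = 4+4+6+2+4+4+6+2 = 32

32


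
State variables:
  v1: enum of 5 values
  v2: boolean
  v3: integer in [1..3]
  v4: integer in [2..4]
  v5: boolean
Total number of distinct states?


State space = product of domain sizes of all variables.
Domain sizes:
  v1 (enum of 5 values): 5
  v2 (boolean): 2
  v3 (integer in [1..3]): 3
  v4 (integer in [2..4]): 3
  v5 (boolean): 2
Product = 5 * 2 * 3 * 3 * 2 = 180

180


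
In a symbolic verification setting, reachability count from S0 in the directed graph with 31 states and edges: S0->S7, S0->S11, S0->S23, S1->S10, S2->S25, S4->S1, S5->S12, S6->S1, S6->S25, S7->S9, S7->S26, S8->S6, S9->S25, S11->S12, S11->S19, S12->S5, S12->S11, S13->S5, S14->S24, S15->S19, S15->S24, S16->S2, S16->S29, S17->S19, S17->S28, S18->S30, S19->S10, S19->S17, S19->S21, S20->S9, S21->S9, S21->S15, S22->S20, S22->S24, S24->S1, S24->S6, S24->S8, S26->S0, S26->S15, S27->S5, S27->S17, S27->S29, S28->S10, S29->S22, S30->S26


BFS from S0:
  layer 0: {S0}
  layer 1: {S7, S11, S23}
  layer 2: {S9, S12, S19, S26}
  layer 3: {S5, S10, S15, S17, S21, S25}
  layer 4: {S24, S28}
  layer 5: {S1, S6, S8}
Reachable set: {S0, S1, S5, S6, S7, S8, S9, S10, S11, S12, S15, S17, S19, S21, S23, S24, S25, S26, S28}
Count = 19

19


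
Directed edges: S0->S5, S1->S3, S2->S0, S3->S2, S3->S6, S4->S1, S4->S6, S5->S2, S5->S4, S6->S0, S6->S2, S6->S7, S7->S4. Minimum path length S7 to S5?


BFS layer-by-layer from S7:
  dist 0: {S7}
  dist 1: {S4}
  dist 2: {S1, S6}
  dist 3: {S0, S2, S3}
  dist 4: {S5}
  -> S5 reached at distance 4
Shortest path length = 4

4


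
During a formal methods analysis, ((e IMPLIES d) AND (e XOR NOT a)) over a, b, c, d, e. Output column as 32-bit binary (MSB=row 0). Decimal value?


Formula: ((e IMPLIES d) AND (e XOR NOT a)) over a, b, c, d, e (32 rows)
Evaluate each row (bits = a,b,c,d,e, MSB first):
  row 0 [00000]: ((0 IMPLIES 0) AND (0 XOR NOT 0)) -> 1
  row 1 [00001]: ((1 IMPLIES 0) AND (1 XOR NOT 0)) -> 0
  row 2 [00010]: ((0 IMPLIES 1) AND (0 XOR NOT 0)) -> 1
  row 3 [00011]: ((1 IMPLIES 1) AND (1 XOR NOT 0)) -> 0
  row 4 [00100]: ((0 IMPLIES 0) AND (0 XOR NOT 0)) -> 1
  row 5 [00101]: ((1 IMPLIES 0) AND (1 XOR NOT 0)) -> 0
  row 6 [00110]: ((0 IMPLIES 1) AND (0 XOR NOT 0)) -> 1
  row 7 [00111]: ((1 IMPLIES 1) AND (1 XOR NOT 0)) -> 0
  row 8 [01000]: ((0 IMPLIES 0) AND (0 XOR NOT 0)) -> 1
  row 9 [01001]: ((1 IMPLIES 0) AND (1 XOR NOT 0)) -> 0
  row 10 [01010]: ((0 IMPLIES 1) AND (0 XOR NOT 0)) -> 1
  row 11 [01011]: ((1 IMPLIES 1) AND (1 XOR NOT 0)) -> 0
  row 12 [01100]: ((0 IMPLIES 0) AND (0 XOR NOT 0)) -> 1
  row 13 [01101]: ((1 IMPLIES 0) AND (1 XOR NOT 0)) -> 0
  row 14 [01110]: ((0 IMPLIES 1) AND (0 XOR NOT 0)) -> 1
  row 15 [01111]: ((1 IMPLIES 1) AND (1 XOR NOT 0)) -> 0
  row 16 [10000]: ((0 IMPLIES 0) AND (0 XOR NOT 1)) -> 0
  row 17 [10001]: ((1 IMPLIES 0) AND (1 XOR NOT 1)) -> 0
  row 18 [10010]: ((0 IMPLIES 1) AND (0 XOR NOT 1)) -> 0
  row 19 [10011]: ((1 IMPLIES 1) AND (1 XOR NOT 1)) -> 1
  row 20 [10100]: ((0 IMPLIES 0) AND (0 XOR NOT 1)) -> 0
  row 21 [10101]: ((1 IMPLIES 0) AND (1 XOR NOT 1)) -> 0
  row 22 [10110]: ((0 IMPLIES 1) AND (0 XOR NOT 1)) -> 0
  row 23 [10111]: ((1 IMPLIES 1) AND (1 XOR NOT 1)) -> 1
  row 24 [11000]: ((0 IMPLIES 0) AND (0 XOR NOT 1)) -> 0
  row 25 [11001]: ((1 IMPLIES 0) AND (1 XOR NOT 1)) -> 0
  row 26 [11010]: ((0 IMPLIES 1) AND (0 XOR NOT 1)) -> 0
  row 27 [11011]: ((1 IMPLIES 1) AND (1 XOR NOT 1)) -> 1
  row 28 [11100]: ((0 IMPLIES 0) AND (0 XOR NOT 1)) -> 0
  row 29 [11101]: ((1 IMPLIES 0) AND (1 XOR NOT 1)) -> 0
  row 30 [11110]: ((0 IMPLIES 1) AND (0 XOR NOT 1)) -> 0
  row 31 [11111]: ((1 IMPLIES 1) AND (1 XOR NOT 1)) -> 1
Full result column, 4 rows per line (a,b,c fixed per line; d,e runs 00..11 left to right):
  rows 0-3 [a,b,c=000]: 1010  = hex A
  rows 4-7 [a,b,c=001]: 1010  = hex A
  rows 8-11 [a,b,c=010]: 1010  = hex A
  rows 12-15 [a,b,c=011]: 1010  = hex A
  rows 16-19 [a,b,c=100]: 0001  = hex 1
  rows 20-23 [a,b,c=101]: 0001  = hex 1
  rows 24-27 [a,b,c=110]: 0001  = hex 1
  rows 28-31 [a,b,c=111]: 0001  = hex 1
Output column (row 0 .. row 31) = 10101010101010100001000100010001
Output column grouped in 4s = 1010 1010 1010 1010 0001 0001 0001 0001 = 0xAAAA1111
Convert to decimal digit by digit (value = value*16 + digit):
  A -> 10
  10*16 + 10 (A) = 170
  170*16 + 10 (A) = 2730
  2730*16 + 10 (A) = 43690
  43690*16 + 1 = 699041
  699041*16 + 1 = 11184657
  11184657*16 + 1 = 178954513
  178954513*16 + 1 = 2863272209
Decimal = 2863272209

2863272209


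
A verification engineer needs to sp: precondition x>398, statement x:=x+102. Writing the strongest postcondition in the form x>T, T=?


Formula: sp(P, x:=E) = exists old_x. (x = E[old_x/x]) AND P[old_x/x] (old_x is the value of x before the assignment; eliminate old_x by solving x = E[old_x/x] for old_x)
Step 1: Precondition P: x>398, i.e. old_x > 398
Step 2: Assignment gives x = old_x + 102, so old_x = x - 102
Step 3: Substitute into P: x - 102 > 398
Step 4: Simplify: x > 398+102 = 500

500


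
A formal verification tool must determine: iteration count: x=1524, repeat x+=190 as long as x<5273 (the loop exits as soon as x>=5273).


Step 1: x goes from 1524 toward 5273 by 190; the body runs while x<5273, so iterations = ceil((bound-start)/step)
Step 2: Distance=3749
Step 3: ceil(3749/190)=20

20


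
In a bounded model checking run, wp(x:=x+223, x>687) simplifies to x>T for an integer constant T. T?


Formula: wp(x:=E, P) = P[E/x] (substitute E for x in postcondition)
Step 1: Postcondition: x>687
Step 2: Substitute x+223 for x: x+223>687
Step 3: Solve for x: x > 687-223 = 464

464


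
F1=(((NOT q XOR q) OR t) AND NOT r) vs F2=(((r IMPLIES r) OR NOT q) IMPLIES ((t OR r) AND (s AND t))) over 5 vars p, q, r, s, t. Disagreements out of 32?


F1 = (((NOT q XOR q) OR t) AND NOT r)
F2 = (((r IMPLIES r) OR NOT q) IMPLIES ((t OR r) AND (s AND t)))
Evaluate both on each of 32 rows (bits = p,q,r,s,t):
  row 0 [00000]: F1=1 F2=0 (differ) -> 1
  row 1 [00001]: F1=1 F2=0 (differ) -> 1
  row 2 [00010]: F1=1 F2=0 (differ) -> 1
  row 3 [00011]: F1=1 F2=1 -> 0
  row 4 [00100]: F1=0 F2=0 -> 0
  row 5 [00101]: F1=0 F2=0 -> 0
  row 6 [00110]: F1=0 F2=0 -> 0
  row 7 [00111]: F1=0 F2=1 (differ) -> 1
  row 8 [01000]: F1=1 F2=0 (differ) -> 1
  row 9 [01001]: F1=1 F2=0 (differ) -> 1
  row 10 [01010]: F1=1 F2=0 (differ) -> 1
  row 11 [01011]: F1=1 F2=1 -> 0
  row 12 [01100]: F1=0 F2=0 -> 0
  row 13 [01101]: F1=0 F2=0 -> 0
  row 14 [01110]: F1=0 F2=0 -> 0
  row 15 [01111]: F1=0 F2=1 (differ) -> 1
  row 16 [10000]: F1=1 F2=0 (differ) -> 1
  row 17 [10001]: F1=1 F2=0 (differ) -> 1
  row 18 [10010]: F1=1 F2=0 (differ) -> 1
  row 19 [10011]: F1=1 F2=1 -> 0
  row 20 [10100]: F1=0 F2=0 -> 0
  row 21 [10101]: F1=0 F2=0 -> 0
  row 22 [10110]: F1=0 F2=0 -> 0
  row 23 [10111]: F1=0 F2=1 (differ) -> 1
  row 24 [11000]: F1=1 F2=0 (differ) -> 1
  row 25 [11001]: F1=1 F2=0 (differ) -> 1
  row 26 [11010]: F1=1 F2=0 (differ) -> 1
  row 27 [11011]: F1=1 F2=1 -> 0
  row 28 [11100]: F1=0 F2=0 -> 0
  row 29 [11101]: F1=0 F2=0 -> 0
  row 30 [11110]: F1=0 F2=0 -> 0
  row 31 [11111]: F1=0 F2=1 (differ) -> 1
Full result column, 8 rows per line (p,q fixed per line; r,s,t runs 000..111 left to right):
  rows 0-7 [p,q=00]: 11100001  (ones: 4)
  rows 8-15 [p,q=01]: 11100001  (ones: 4)
  rows 16-23 [p,q=10]: 11100001  (ones: 4)
  rows 24-31 [p,q=11]: 11100001  (ones: 4)
Disagreements = 4+4+4+4 = 16

16


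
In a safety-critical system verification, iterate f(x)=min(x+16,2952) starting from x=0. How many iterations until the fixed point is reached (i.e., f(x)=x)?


Step 1: x=0, cap=2952, increment=16
Step 2: x grows by 16 each step until capped at 2952; fixed point is x=2952
Step 3: iterations = ceil(2952/16) = 185

185


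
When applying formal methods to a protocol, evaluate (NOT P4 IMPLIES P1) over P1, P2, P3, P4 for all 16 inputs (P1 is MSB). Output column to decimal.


Formula: (NOT P4 IMPLIES P1) over P1, P2, P3, P4 (16 rows)
Evaluate each row (bits = P1,P2,P3,P4, MSB first):
  row 0 [0000]: (NOT 0 IMPLIES 0) -> 0
  row 1 [0001]: (NOT 1 IMPLIES 0) -> 1
  row 2 [0010]: (NOT 0 IMPLIES 0) -> 0
  row 3 [0011]: (NOT 1 IMPLIES 0) -> 1
  row 4 [0100]: (NOT 0 IMPLIES 0) -> 0
  row 5 [0101]: (NOT 1 IMPLIES 0) -> 1
  row 6 [0110]: (NOT 0 IMPLIES 0) -> 0
  row 7 [0111]: (NOT 1 IMPLIES 0) -> 1
  row 8 [1000]: (NOT 0 IMPLIES 1) -> 1
  row 9 [1001]: (NOT 1 IMPLIES 1) -> 1
  row 10 [1010]: (NOT 0 IMPLIES 1) -> 1
  row 11 [1011]: (NOT 1 IMPLIES 1) -> 1
  row 12 [1100]: (NOT 0 IMPLIES 1) -> 1
  row 13 [1101]: (NOT 1 IMPLIES 1) -> 1
  row 14 [1110]: (NOT 0 IMPLIES 1) -> 1
  row 15 [1111]: (NOT 1 IMPLIES 1) -> 1
Full result column, 4 rows per line (P1,P2 fixed per line; P3,P4 runs 00..11 left to right):
  rows 0-3 [P1,P2=00]: 0101  = hex 5
  rows 4-7 [P1,P2=01]: 0101  = hex 5
  rows 8-11 [P1,P2=10]: 1111  = hex F
  rows 12-15 [P1,P2=11]: 1111  = hex F
Output column (row 0 .. row 15) = 0101010111111111
Output column grouped in 4s = 0101 0101 1111 1111 = 0x55FF
Convert to decimal digit by digit (value = value*16 + digit):
  5 -> 5
  5*16 + 5 = 85
  85*16 + 15 (F) = 1375
  1375*16 + 15 (F) = 22015
Decimal = 22015

22015


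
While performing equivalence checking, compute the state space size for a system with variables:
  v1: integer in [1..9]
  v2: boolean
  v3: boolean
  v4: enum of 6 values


State space = product of domain sizes of all variables.
Domain sizes:
  v1 (integer in [1..9]): 9
  v2 (boolean): 2
  v3 (boolean): 2
  v4 (enum of 6 values): 6
Product = 9 * 2 * 2 * 6 = 216

216


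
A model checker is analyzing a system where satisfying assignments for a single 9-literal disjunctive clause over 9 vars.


Step 1: Total=2^9=512
Step 2: Unsat when all 9 false: 2^0=1
Step 3: Sat=512-1=511

511


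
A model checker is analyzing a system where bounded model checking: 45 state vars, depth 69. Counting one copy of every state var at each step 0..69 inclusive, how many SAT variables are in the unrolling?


BMC unrolls to depth k, creating one copy of each state var for steps 0..k.
Step count = 69 + 1 = 70 (steps 0 through 69)
Vars per step = 45
Total = 45 * 70 = 3150

3150


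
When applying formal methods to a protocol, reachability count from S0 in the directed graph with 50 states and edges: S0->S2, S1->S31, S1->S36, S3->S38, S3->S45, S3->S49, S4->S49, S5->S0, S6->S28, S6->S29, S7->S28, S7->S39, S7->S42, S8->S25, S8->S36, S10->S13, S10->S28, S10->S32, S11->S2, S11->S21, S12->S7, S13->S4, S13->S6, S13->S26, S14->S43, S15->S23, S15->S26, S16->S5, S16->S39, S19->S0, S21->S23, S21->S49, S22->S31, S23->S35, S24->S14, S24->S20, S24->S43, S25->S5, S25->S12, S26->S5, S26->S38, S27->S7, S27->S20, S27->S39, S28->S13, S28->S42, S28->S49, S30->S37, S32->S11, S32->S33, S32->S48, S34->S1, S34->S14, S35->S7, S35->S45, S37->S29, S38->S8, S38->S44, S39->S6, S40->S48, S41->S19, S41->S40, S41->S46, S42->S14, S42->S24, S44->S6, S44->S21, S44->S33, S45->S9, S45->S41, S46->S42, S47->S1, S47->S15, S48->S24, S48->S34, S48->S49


BFS from S0:
  layer 0: {S0}
  layer 1: {S2}
Reachable set: {S0, S2}
Count = 2

2


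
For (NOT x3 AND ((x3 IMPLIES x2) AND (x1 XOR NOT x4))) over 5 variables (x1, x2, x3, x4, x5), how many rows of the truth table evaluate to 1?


Formula: (NOT x3 AND ((x3 IMPLIES x2) AND (x1 XOR NOT x4))) over 5 vars (32 rows)
Evaluate each row (x1, x2, x3, x4, x5 as bits, MSB first):
  row 0 [00000]: (NOT 0 AND ((0 IMPLIES 0) AND (0 XOR NOT 0))) -> 1
  row 1 [00001]: (NOT 0 AND ((0 IMPLIES 0) AND (0 XOR NOT 0))) -> 1
  row 2 [00010]: (NOT 0 AND ((0 IMPLIES 0) AND (0 XOR NOT 1))) -> 0
  row 3 [00011]: (NOT 0 AND ((0 IMPLIES 0) AND (0 XOR NOT 1))) -> 0
  row 4 [00100]: (NOT 1 AND ((1 IMPLIES 0) AND (0 XOR NOT 0))) -> 0
  row 5 [00101]: (NOT 1 AND ((1 IMPLIES 0) AND (0 XOR NOT 0))) -> 0
  row 6 [00110]: (NOT 1 AND ((1 IMPLIES 0) AND (0 XOR NOT 1))) -> 0
  row 7 [00111]: (NOT 1 AND ((1 IMPLIES 0) AND (0 XOR NOT 1))) -> 0
  row 8 [01000]: (NOT 0 AND ((0 IMPLIES 1) AND (0 XOR NOT 0))) -> 1
  row 9 [01001]: (NOT 0 AND ((0 IMPLIES 1) AND (0 XOR NOT 0))) -> 1
  row 10 [01010]: (NOT 0 AND ((0 IMPLIES 1) AND (0 XOR NOT 1))) -> 0
  row 11 [01011]: (NOT 0 AND ((0 IMPLIES 1) AND (0 XOR NOT 1))) -> 0
  row 12 [01100]: (NOT 1 AND ((1 IMPLIES 1) AND (0 XOR NOT 0))) -> 0
  row 13 [01101]: (NOT 1 AND ((1 IMPLIES 1) AND (0 XOR NOT 0))) -> 0
  row 14 [01110]: (NOT 1 AND ((1 IMPLIES 1) AND (0 XOR NOT 1))) -> 0
  row 15 [01111]: (NOT 1 AND ((1 IMPLIES 1) AND (0 XOR NOT 1))) -> 0
  row 16 [10000]: (NOT 0 AND ((0 IMPLIES 0) AND (1 XOR NOT 0))) -> 0
  row 17 [10001]: (NOT 0 AND ((0 IMPLIES 0) AND (1 XOR NOT 0))) -> 0
  row 18 [10010]: (NOT 0 AND ((0 IMPLIES 0) AND (1 XOR NOT 1))) -> 1
  row 19 [10011]: (NOT 0 AND ((0 IMPLIES 0) AND (1 XOR NOT 1))) -> 1
  row 20 [10100]: (NOT 1 AND ((1 IMPLIES 0) AND (1 XOR NOT 0))) -> 0
  row 21 [10101]: (NOT 1 AND ((1 IMPLIES 0) AND (1 XOR NOT 0))) -> 0
  row 22 [10110]: (NOT 1 AND ((1 IMPLIES 0) AND (1 XOR NOT 1))) -> 0
  row 23 [10111]: (NOT 1 AND ((1 IMPLIES 0) AND (1 XOR NOT 1))) -> 0
  row 24 [11000]: (NOT 0 AND ((0 IMPLIES 1) AND (1 XOR NOT 0))) -> 0
  row 25 [11001]: (NOT 0 AND ((0 IMPLIES 1) AND (1 XOR NOT 0))) -> 0
  row 26 [11010]: (NOT 0 AND ((0 IMPLIES 1) AND (1 XOR NOT 1))) -> 1
  row 27 [11011]: (NOT 0 AND ((0 IMPLIES 1) AND (1 XOR NOT 1))) -> 1
  row 28 [11100]: (NOT 1 AND ((1 IMPLIES 1) AND (1 XOR NOT 0))) -> 0
  row 29 [11101]: (NOT 1 AND ((1 IMPLIES 1) AND (1 XOR NOT 0))) -> 0
  row 30 [11110]: (NOT 1 AND ((1 IMPLIES 1) AND (1 XOR NOT 1))) -> 0
  row 31 [11111]: (NOT 1 AND ((1 IMPLIES 1) AND (1 XOR NOT 1))) -> 0
Full result column, 8 rows per line (x1,x2 fixed per line; x3,x4,x5 runs 000..111 left to right):
  rows 0-7 [x1,x2=00]: 11000000  (ones: 2)
  rows 8-15 [x1,x2=01]: 11000000  (ones: 2)
  rows 16-23 [x1,x2=10]: 00110000  (ones: 2)
  rows 24-31 [x1,x2=11]: 00110000  (ones: 2)
Count of 1-rows = 2+2+2+2 = 8

8


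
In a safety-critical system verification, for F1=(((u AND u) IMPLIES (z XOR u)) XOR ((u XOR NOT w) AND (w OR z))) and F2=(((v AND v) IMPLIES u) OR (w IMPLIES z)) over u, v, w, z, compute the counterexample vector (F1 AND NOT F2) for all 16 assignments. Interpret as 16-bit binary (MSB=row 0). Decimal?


F1 = (((u AND u) IMPLIES (z XOR u)) XOR ((u XOR NOT w) AND (w OR z)))
F2 = (((v AND v) IMPLIES u) OR (w IMPLIES z))
Counterexample to F1=>F2 is where F1=1 and F2=0.
Evaluate each row (bits = u,v,w,z, MSB first):
  row 0 [0000]: F1=1 F2=1 -> F1&~F2 -> 0
  row 1 [0001]: F1=0 F2=1 -> F1&~F2 -> 0
  row 2 [0010]: F1=1 F2=1 -> F1&~F2 -> 0
  row 3 [0011]: F1=1 F2=1 -> F1&~F2 -> 0
  row 4 [0100]: F1=1 F2=1 -> F1&~F2 -> 0
  row 5 [0101]: F1=0 F2=1 -> F1&~F2 -> 0
  row 6 [0110]: F1=1 F2=0 -> F1&~F2 -> 1
  row 7 [0111]: F1=1 F2=1 -> F1&~F2 -> 0
  row 8 [1000]: F1=1 F2=1 -> F1&~F2 -> 0
  row 9 [1001]: F1=0 F2=1 -> F1&~F2 -> 0
  row 10 [1010]: F1=0 F2=1 -> F1&~F2 -> 0
  row 11 [1011]: F1=1 F2=1 -> F1&~F2 -> 0
  row 12 [1100]: F1=1 F2=1 -> F1&~F2 -> 0
  row 13 [1101]: F1=0 F2=1 -> F1&~F2 -> 0
  row 14 [1110]: F1=0 F2=1 -> F1&~F2 -> 0
  row 15 [1111]: F1=1 F2=1 -> F1&~F2 -> 0
Full result column, 4 rows per line (u,v fixed per line; w,z runs 00..11 left to right):
  rows 0-3 [u,v=00]: 0000  = hex 0
  rows 4-7 [u,v=01]: 0010  = hex 2
  rows 8-11 [u,v=10]: 0000  = hex 0
  rows 12-15 [u,v=11]: 0000  = hex 0
Counterexample vector (row 0 .. row 15) = 0000001000000000
Output column grouped in 4s = 0000 0010 0000 0000 = 0x0200
Convert to decimal digit by digit (value = value*16 + digit):
  0 -> 0
  0*16 + 2 = 2
  2*16 + 0 = 32
  32*16 + 0 = 512
Decimal = 512

512


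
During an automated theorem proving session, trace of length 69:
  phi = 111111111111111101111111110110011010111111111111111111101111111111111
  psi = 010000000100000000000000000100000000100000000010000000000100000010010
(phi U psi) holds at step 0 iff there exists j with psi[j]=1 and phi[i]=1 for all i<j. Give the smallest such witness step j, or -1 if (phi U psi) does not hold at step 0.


(phi U psi) at 0: need smallest j with psi[j]=1 and phi[i]=1 for all i in [0,j).
Scan from step 0:
  step 0: phi=1, psi=0 -> continue
  step 1: psi=1 and phi held for [0,1) -> witness found
Witness step = 1

1


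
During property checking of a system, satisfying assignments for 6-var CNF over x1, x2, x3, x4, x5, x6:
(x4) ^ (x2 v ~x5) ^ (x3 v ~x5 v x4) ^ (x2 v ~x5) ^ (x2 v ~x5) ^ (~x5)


CNF with 6 clauses over 6 vars (64 assignments).
An assignment satisfies CNF iff every clause has >=1 true literal.
Check each row (bits = x1,x2,x3,x4,x5,x6; clause T/F shown):
  row 0 [000000]: clauses=FTTTTT -> 0
  row 1 [000001]: clauses=FTTTTT -> 0
  row 2 [000010]: clauses=FFFFFF -> 0
  row 3 [000011]: clauses=FFFFFF -> 0
  row 4 [000100]: clauses=TTTTTT -> 1
  (every remaining row is evaluated the same way; all 64 results are listed next)
Full result column, 8 rows per line (x1,x2,x3 fixed per line; x4,x5,x6 runs 000..111 left to right):
  rows 0-7 [x1,x2,x3=000]: 00001100  (ones: 2)
  rows 8-15 [x1,x2,x3=001]: 00001100  (ones: 2)
  rows 16-23 [x1,x2,x3=010]: 00001100  (ones: 2)
  rows 24-31 [x1,x2,x3=011]: 00001100  (ones: 2)
  rows 32-39 [x1,x2,x3=100]: 00001100  (ones: 2)
  rows 40-47 [x1,x2,x3=101]: 00001100  (ones: 2)
  rows 48-55 [x1,x2,x3=110]: 00001100  (ones: 2)
  rows 56-63 [x1,x2,x3=111]: 00001100  (ones: 2)
Satisfying assignments = 2+2+2+2+2+2+2+2 = 16

16


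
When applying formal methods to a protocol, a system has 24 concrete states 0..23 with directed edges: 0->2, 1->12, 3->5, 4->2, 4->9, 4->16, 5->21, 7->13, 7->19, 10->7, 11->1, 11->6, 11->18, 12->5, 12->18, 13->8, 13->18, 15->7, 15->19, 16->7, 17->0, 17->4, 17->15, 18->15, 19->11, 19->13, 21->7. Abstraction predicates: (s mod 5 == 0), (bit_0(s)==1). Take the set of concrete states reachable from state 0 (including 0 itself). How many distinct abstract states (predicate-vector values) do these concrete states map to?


BFS from 0:
Concrete reachable: {0, 2}
Abstract via predicates (s mod 5 == 0), (bit_0(s)==1):
  (0,0) <- {2}
  (1,0) <- {0}
Distinct abstract states = 2

2


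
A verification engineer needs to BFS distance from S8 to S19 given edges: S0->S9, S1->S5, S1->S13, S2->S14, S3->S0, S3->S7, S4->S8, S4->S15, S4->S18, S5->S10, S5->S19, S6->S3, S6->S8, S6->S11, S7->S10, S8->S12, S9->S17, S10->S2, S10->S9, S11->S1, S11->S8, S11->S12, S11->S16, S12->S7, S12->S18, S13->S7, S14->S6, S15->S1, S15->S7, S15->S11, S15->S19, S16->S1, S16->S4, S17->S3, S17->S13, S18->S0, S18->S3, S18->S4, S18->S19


BFS layer-by-layer from S8:
  dist 0: {S8}
  dist 1: {S12}
  dist 2: {S7, S18}
  dist 3: {S0, S3, S4, S10, S19}
  -> S19 reached at distance 3
Shortest path length = 3

3


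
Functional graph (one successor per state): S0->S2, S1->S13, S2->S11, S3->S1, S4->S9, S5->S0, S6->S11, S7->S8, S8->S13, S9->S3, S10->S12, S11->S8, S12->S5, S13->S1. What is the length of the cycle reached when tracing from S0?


Trace from S0 until a state repeats:
  S0 -> S2 -> S11 -> S8 -> S13 -> S1 -> S13
S13 first seen at step 4, revisited at step 6.
Cycle length = 6 - 4 = 2

2


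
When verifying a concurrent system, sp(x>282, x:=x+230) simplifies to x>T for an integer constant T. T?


Formula: sp(P, x:=E) = exists old_x. (x = E[old_x/x]) AND P[old_x/x] (old_x is the value of x before the assignment; eliminate old_x by solving x = E[old_x/x] for old_x)
Step 1: Precondition P: x>282, i.e. old_x > 282
Step 2: Assignment gives x = old_x + 230, so old_x = x - 230
Step 3: Substitute into P: x - 230 > 282
Step 4: Simplify: x > 282+230 = 512

512


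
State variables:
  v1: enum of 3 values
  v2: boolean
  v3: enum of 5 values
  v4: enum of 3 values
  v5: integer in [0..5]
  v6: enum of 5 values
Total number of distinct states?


State space = product of domain sizes of all variables.
Domain sizes:
  v1 (enum of 3 values): 3
  v2 (boolean): 2
  v3 (enum of 5 values): 5
  v4 (enum of 3 values): 3
  v5 (integer in [0..5]): 6
  v6 (enum of 5 values): 5
Product = 3 * 2 * 5 * 3 * 6 * 5 = 2700

2700


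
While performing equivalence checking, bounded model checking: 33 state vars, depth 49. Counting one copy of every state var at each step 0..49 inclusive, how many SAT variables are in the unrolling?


BMC unrolls to depth k, creating one copy of each state var for steps 0..k.
Step count = 49 + 1 = 50 (steps 0 through 49)
Vars per step = 33
Total = 33 * 50 = 1650

1650


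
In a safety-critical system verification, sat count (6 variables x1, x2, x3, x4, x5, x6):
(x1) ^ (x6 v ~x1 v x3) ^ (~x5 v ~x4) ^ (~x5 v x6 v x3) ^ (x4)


CNF with 5 clauses over 6 vars (64 assignments).
An assignment satisfies CNF iff every clause has >=1 true literal.
Check each row (bits = x1,x2,x3,x4,x5,x6; clause T/F shown):
  row 0 [000000]: clauses=FTTTF -> 0
  row 1 [000001]: clauses=FTTTF -> 0
  row 2 [000010]: clauses=FTTFF -> 0
  row 3 [000011]: clauses=FTTTF -> 0
  row 4 [000100]: clauses=FTTTT -> 0
  (every remaining row is evaluated the same way; all 64 results are listed next)
Full result column, 8 rows per line (x1,x2,x3 fixed per line; x4,x5,x6 runs 000..111 left to right):
  rows 0-7 [x1,x2,x3=000]: 00000000  (ones: 0)
  rows 8-15 [x1,x2,x3=001]: 00000000  (ones: 0)
  rows 16-23 [x1,x2,x3=010]: 00000000  (ones: 0)
  rows 24-31 [x1,x2,x3=011]: 00000000  (ones: 0)
  rows 32-39 [x1,x2,x3=100]: 00000100  (ones: 1)
  rows 40-47 [x1,x2,x3=101]: 00001100  (ones: 2)
  rows 48-55 [x1,x2,x3=110]: 00000100  (ones: 1)
  rows 56-63 [x1,x2,x3=111]: 00001100  (ones: 2)
Satisfying assignments = 0+0+0+0+1+2+1+2 = 6

6


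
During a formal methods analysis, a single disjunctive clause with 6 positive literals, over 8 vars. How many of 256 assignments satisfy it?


Step 1: Total=2^8=256
Step 2: Unsat when all 6 false: 2^2=4
Step 3: Sat=256-4=252

252


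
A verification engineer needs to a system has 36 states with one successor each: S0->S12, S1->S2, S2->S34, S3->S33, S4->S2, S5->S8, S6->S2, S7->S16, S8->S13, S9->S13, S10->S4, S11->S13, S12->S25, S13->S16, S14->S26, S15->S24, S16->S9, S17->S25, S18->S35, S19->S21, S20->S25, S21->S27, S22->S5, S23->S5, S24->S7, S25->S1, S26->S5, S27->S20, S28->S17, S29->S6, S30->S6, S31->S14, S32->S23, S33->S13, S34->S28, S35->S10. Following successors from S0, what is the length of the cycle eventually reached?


Trace from S0 until a state repeats:
  S0 -> S12 -> S25 -> S1 -> S2 -> S34 -> S28 -> S17 -> S25
S25 first seen at step 2, revisited at step 8.
Cycle length = 8 - 2 = 6

6


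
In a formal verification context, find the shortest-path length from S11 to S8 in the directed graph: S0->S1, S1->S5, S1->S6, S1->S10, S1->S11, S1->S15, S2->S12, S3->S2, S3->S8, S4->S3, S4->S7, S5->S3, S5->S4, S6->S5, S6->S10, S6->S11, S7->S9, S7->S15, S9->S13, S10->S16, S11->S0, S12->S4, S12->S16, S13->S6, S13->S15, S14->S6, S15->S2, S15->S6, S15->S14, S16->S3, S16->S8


BFS layer-by-layer from S11:
  dist 0: {S11}
  dist 1: {S0}
  dist 2: {S1}
  dist 3: {S5, S6, S10, S15}
  dist 4: {S2, S3, S4, S14, S16}
  dist 5: {S7, S8, S12}
  -> S8 reached at distance 5
Shortest path length = 5

5


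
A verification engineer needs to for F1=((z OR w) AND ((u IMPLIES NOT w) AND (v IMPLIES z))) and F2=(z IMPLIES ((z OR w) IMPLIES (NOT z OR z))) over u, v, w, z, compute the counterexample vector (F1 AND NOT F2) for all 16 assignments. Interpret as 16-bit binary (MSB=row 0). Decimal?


F1 = ((z OR w) AND ((u IMPLIES NOT w) AND (v IMPLIES z)))
F2 = (z IMPLIES ((z OR w) IMPLIES (NOT z OR z)))
Counterexample to F1=>F2 is where F1=1 and F2=0.
Evaluate each row (bits = u,v,w,z, MSB first):
  row 0 [0000]: F1=0 F2=1 -> F1&~F2 -> 0
  row 1 [0001]: F1=1 F2=1 -> F1&~F2 -> 0
  row 2 [0010]: F1=1 F2=1 -> F1&~F2 -> 0
  row 3 [0011]: F1=1 F2=1 -> F1&~F2 -> 0
  row 4 [0100]: F1=0 F2=1 -> F1&~F2 -> 0
  row 5 [0101]: F1=1 F2=1 -> F1&~F2 -> 0
  row 6 [0110]: F1=0 F2=1 -> F1&~F2 -> 0
  row 7 [0111]: F1=1 F2=1 -> F1&~F2 -> 0
  row 8 [1000]: F1=0 F2=1 -> F1&~F2 -> 0
  row 9 [1001]: F1=1 F2=1 -> F1&~F2 -> 0
  row 10 [1010]: F1=0 F2=1 -> F1&~F2 -> 0
  row 11 [1011]: F1=0 F2=1 -> F1&~F2 -> 0
  row 12 [1100]: F1=0 F2=1 -> F1&~F2 -> 0
  row 13 [1101]: F1=1 F2=1 -> F1&~F2 -> 0
  row 14 [1110]: F1=0 F2=1 -> F1&~F2 -> 0
  row 15 [1111]: F1=0 F2=1 -> F1&~F2 -> 0
Full result column, 4 rows per line (u,v fixed per line; w,z runs 00..11 left to right):
  rows 0-3 [u,v=00]: 0000  = hex 0
  rows 4-7 [u,v=01]: 0000  = hex 0
  rows 8-11 [u,v=10]: 0000  = hex 0
  rows 12-15 [u,v=11]: 0000  = hex 0
Counterexample vector (row 0 .. row 15) = 0000000000000000
Output column grouped in 4s = 0000 0000 0000 0000 = 0x0000
Convert to decimal digit by digit (value = value*16 + digit):
  0 -> 0
  0*16 + 0 = 0
  0*16 + 0 = 0
  0*16 + 0 = 0
Decimal = 0

0


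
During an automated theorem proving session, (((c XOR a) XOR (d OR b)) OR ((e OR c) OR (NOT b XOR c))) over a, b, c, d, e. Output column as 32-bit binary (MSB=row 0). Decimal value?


Formula: (((c XOR a) XOR (d OR b)) OR ((e OR c) OR (NOT b XOR c))) over a, b, c, d, e (32 rows)
Evaluate each row (bits = a,b,c,d,e, MSB first):
  row 0 [00000]: (((0 XOR 0) XOR (0 OR 0)) OR ((0 OR 0) OR (NOT 0 XOR 0))) -> 1
  row 1 [00001]: (((0 XOR 0) XOR (0 OR 0)) OR ((1 OR 0) OR (NOT 0 XOR 0))) -> 1
  row 2 [00010]: (((0 XOR 0) XOR (1 OR 0)) OR ((0 OR 0) OR (NOT 0 XOR 0))) -> 1
  row 3 [00011]: (((0 XOR 0) XOR (1 OR 0)) OR ((1 OR 0) OR (NOT 0 XOR 0))) -> 1
  row 4 [00100]: (((1 XOR 0) XOR (0 OR 0)) OR ((0 OR 1) OR (NOT 0 XOR 1))) -> 1
  row 5 [00101]: (((1 XOR 0) XOR (0 OR 0)) OR ((1 OR 1) OR (NOT 0 XOR 1))) -> 1
  row 6 [00110]: (((1 XOR 0) XOR (1 OR 0)) OR ((0 OR 1) OR (NOT 0 XOR 1))) -> 1
  row 7 [00111]: (((1 XOR 0) XOR (1 OR 0)) OR ((1 OR 1) OR (NOT 0 XOR 1))) -> 1
  row 8 [01000]: (((0 XOR 0) XOR (0 OR 1)) OR ((0 OR 0) OR (NOT 1 XOR 0))) -> 1
  row 9 [01001]: (((0 XOR 0) XOR (0 OR 1)) OR ((1 OR 0) OR (NOT 1 XOR 0))) -> 1
  row 10 [01010]: (((0 XOR 0) XOR (1 OR 1)) OR ((0 OR 0) OR (NOT 1 XOR 0))) -> 1
  row 11 [01011]: (((0 XOR 0) XOR (1 OR 1)) OR ((1 OR 0) OR (NOT 1 XOR 0))) -> 1
  row 12 [01100]: (((1 XOR 0) XOR (0 OR 1)) OR ((0 OR 1) OR (NOT 1 XOR 1))) -> 1
  row 13 [01101]: (((1 XOR 0) XOR (0 OR 1)) OR ((1 OR 1) OR (NOT 1 XOR 1))) -> 1
  row 14 [01110]: (((1 XOR 0) XOR (1 OR 1)) OR ((0 OR 1) OR (NOT 1 XOR 1))) -> 1
  row 15 [01111]: (((1 XOR 0) XOR (1 OR 1)) OR ((1 OR 1) OR (NOT 1 XOR 1))) -> 1
  row 16 [10000]: (((0 XOR 1) XOR (0 OR 0)) OR ((0 OR 0) OR (NOT 0 XOR 0))) -> 1
  row 17 [10001]: (((0 XOR 1) XOR (0 OR 0)) OR ((1 OR 0) OR (NOT 0 XOR 0))) -> 1
  row 18 [10010]: (((0 XOR 1) XOR (1 OR 0)) OR ((0 OR 0) OR (NOT 0 XOR 0))) -> 1
  row 19 [10011]: (((0 XOR 1) XOR (1 OR 0)) OR ((1 OR 0) OR (NOT 0 XOR 0))) -> 1
  row 20 [10100]: (((1 XOR 1) XOR (0 OR 0)) OR ((0 OR 1) OR (NOT 0 XOR 1))) -> 1
  row 21 [10101]: (((1 XOR 1) XOR (0 OR 0)) OR ((1 OR 1) OR (NOT 0 XOR 1))) -> 1
  row 22 [10110]: (((1 XOR 1) XOR (1 OR 0)) OR ((0 OR 1) OR (NOT 0 XOR 1))) -> 1
  row 23 [10111]: (((1 XOR 1) XOR (1 OR 0)) OR ((1 OR 1) OR (NOT 0 XOR 1))) -> 1
  row 24 [11000]: (((0 XOR 1) XOR (0 OR 1)) OR ((0 OR 0) OR (NOT 1 XOR 0))) -> 0
  row 25 [11001]: (((0 XOR 1) XOR (0 OR 1)) OR ((1 OR 0) OR (NOT 1 XOR 0))) -> 1
  row 26 [11010]: (((0 XOR 1) XOR (1 OR 1)) OR ((0 OR 0) OR (NOT 1 XOR 0))) -> 0
  row 27 [11011]: (((0 XOR 1) XOR (1 OR 1)) OR ((1 OR 0) OR (NOT 1 XOR 0))) -> 1
  row 28 [11100]: (((1 XOR 1) XOR (0 OR 1)) OR ((0 OR 1) OR (NOT 1 XOR 1))) -> 1
  row 29 [11101]: (((1 XOR 1) XOR (0 OR 1)) OR ((1 OR 1) OR (NOT 1 XOR 1))) -> 1
  row 30 [11110]: (((1 XOR 1) XOR (1 OR 1)) OR ((0 OR 1) OR (NOT 1 XOR 1))) -> 1
  row 31 [11111]: (((1 XOR 1) XOR (1 OR 1)) OR ((1 OR 1) OR (NOT 1 XOR 1))) -> 1
Full result column, 4 rows per line (a,b,c fixed per line; d,e runs 00..11 left to right):
  rows 0-3 [a,b,c=000]: 1111  = hex F
  rows 4-7 [a,b,c=001]: 1111  = hex F
  rows 8-11 [a,b,c=010]: 1111  = hex F
  rows 12-15 [a,b,c=011]: 1111  = hex F
  rows 16-19 [a,b,c=100]: 1111  = hex F
  rows 20-23 [a,b,c=101]: 1111  = hex F
  rows 24-27 [a,b,c=110]: 0101  = hex 5
  rows 28-31 [a,b,c=111]: 1111  = hex F
Output column (row 0 .. row 31) = 11111111111111111111111101011111
Output column grouped in 4s = 1111 1111 1111 1111 1111 1111 0101 1111 = 0xFFFFFF5F
Convert to decimal digit by digit (value = value*16 + digit):
  F -> 15
  15*16 + 15 (F) = 255
  255*16 + 15 (F) = 4095
  4095*16 + 15 (F) = 65535
  65535*16 + 15 (F) = 1048575
  1048575*16 + 15 (F) = 16777215
  16777215*16 + 5 = 268435445
  268435445*16 + 15 (F) = 4294967135
Decimal = 4294967135

4294967135


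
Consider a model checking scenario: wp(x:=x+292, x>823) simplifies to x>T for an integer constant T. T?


Formula: wp(x:=E, P) = P[E/x] (substitute E for x in postcondition)
Step 1: Postcondition: x>823
Step 2: Substitute x+292 for x: x+292>823
Step 3: Solve for x: x > 823-292 = 531

531
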